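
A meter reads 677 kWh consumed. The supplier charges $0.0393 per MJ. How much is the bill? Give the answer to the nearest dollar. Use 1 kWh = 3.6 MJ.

$96

677 kWh × (3.6 MJ/kWh) = 2,437 MJ
Cost = 2,437 MJ × $0.0393/MJ = $95.78 ≈ $96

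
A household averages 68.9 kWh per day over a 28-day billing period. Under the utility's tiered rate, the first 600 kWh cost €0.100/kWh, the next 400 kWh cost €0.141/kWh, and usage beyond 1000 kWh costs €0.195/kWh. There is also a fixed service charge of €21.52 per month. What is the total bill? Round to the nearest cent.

Usage = 68.9 kWh/day × 28 days = 1929.2 kWh
First 600 kWh × €0.100 = €60.00
Next 400 kWh × €0.141 = €56.40
Remaining 929.2 kWh × €0.195 = €181.19
Energy charge = €297.59; + service €21.52 = €319.11

€319.11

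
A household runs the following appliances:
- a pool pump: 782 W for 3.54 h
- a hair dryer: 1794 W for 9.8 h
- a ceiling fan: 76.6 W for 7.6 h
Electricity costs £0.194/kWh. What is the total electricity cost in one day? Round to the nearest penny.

pool pump: 782 W × 3.54 h = 2,768 Wh = 2.768 kWh
hair dryer: 1794 W × 9.8 h = 17,581 Wh = 17.58 kWh
ceiling fan: 76.6 W × 7.6 h = 582 Wh = 0.5822 kWh
Total energy = 2.768 + 17.58 + 0.5822 = 20.93 kWh
Cost = 20.93 kWh × £0.194 = £4.06

£4.06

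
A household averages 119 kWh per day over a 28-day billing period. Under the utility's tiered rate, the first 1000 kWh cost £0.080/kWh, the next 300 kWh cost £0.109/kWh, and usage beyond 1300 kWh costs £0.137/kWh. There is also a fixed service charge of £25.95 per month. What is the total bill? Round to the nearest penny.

Usage = 119 kWh/day × 28 days = 3332 kWh
First 1000 kWh × £0.080 = £80.00
Next 300 kWh × £0.109 = £32.70
Remaining 2032 kWh × £0.137 = £278.38
Energy charge = £391.08; + service £25.95 = £417.03

£417.03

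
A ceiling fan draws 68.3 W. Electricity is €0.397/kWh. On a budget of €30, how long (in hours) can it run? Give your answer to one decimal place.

1106.4 h

Energy budget = €30 / €0.397 per kWh = 75.57 kWh = 75,567 Wh
Runtime = 75,567 Wh / 68.3 W = 1,106 h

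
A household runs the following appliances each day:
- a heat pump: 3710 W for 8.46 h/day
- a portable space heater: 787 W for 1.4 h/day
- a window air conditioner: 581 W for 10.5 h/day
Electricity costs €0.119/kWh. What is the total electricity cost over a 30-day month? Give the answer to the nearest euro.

€138

heat pump: 3710 W × 8.46 h × 30 d = 941,598 Wh = 941.6 kWh
portable space heater: 787 W × 1.4 h × 30 d = 33,054 Wh = 33.05 kWh
window air conditioner: 581 W × 10.5 h × 30 d = 183,015 Wh = 183 kWh
Total energy = 941.6 + 33.05 + 183 = 1,158 kWh
Cost = 1,158 kWh × €0.119 = €137.76 ≈ €138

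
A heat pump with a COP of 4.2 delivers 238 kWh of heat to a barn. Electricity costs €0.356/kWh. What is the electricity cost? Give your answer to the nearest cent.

€20.17

Electrical input = 238 kWh / 4.2 = 56.67 kWh
Cost = 56.67 × €0.356/kWh = €20.17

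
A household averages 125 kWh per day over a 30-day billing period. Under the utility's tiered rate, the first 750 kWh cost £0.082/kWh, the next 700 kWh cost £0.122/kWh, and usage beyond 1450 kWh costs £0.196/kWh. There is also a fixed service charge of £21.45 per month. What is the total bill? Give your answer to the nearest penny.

£619.15

Usage = 125 kWh/day × 30 days = 3750 kWh
First 750 kWh × £0.082 = £61.50
Next 700 kWh × £0.122 = £85.40
Remaining 2300 kWh × £0.196 = £450.80
Energy charge = £597.70; + service £21.45 = £619.15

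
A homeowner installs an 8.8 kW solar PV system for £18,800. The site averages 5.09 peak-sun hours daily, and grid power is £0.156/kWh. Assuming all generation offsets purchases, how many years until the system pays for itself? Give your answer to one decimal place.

7.4 years

Daily generation = 8.8 kW × 5.09 h = 44.79 kWh
Annual generation = 44.79 × 365 = 16349 kWh
Annual savings = 16349 × £0.156 = £2,550.46
Payback = £18,800 / £2,550.46 = 7.37 years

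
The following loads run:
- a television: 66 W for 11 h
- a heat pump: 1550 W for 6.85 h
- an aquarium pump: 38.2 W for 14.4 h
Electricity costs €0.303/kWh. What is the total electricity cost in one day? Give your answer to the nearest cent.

television: 66 W × 11 h = 726 Wh = 0.726 kWh
heat pump: 1550 W × 6.85 h = 10,618 Wh = 10.62 kWh
aquarium pump: 38.2 W × 14.4 h = 550 Wh = 0.5501 kWh
Total energy = 0.726 + 10.62 + 0.5501 = 11.89 kWh
Cost = 11.89 kWh × €0.303 = €3.60

€3.60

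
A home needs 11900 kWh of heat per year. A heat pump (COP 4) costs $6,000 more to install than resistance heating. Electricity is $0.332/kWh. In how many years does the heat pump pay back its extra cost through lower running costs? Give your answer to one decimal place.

2.0 years

Resistance: 11900 kWh × $0.332 = $3,950.80/yr
Heat pump: 11900 / 4 = 2975 kWh in → × $0.332 = $987.70/yr
Annual savings = $2,963.10
Payback = $6,000 / $2,963.10 = 2.02 years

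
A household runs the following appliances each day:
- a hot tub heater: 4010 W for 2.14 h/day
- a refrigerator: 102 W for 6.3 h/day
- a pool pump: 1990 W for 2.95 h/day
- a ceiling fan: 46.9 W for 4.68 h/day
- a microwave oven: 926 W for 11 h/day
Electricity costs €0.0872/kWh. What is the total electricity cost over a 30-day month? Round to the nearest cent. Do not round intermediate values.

hot tub heater: 4010 W × 2.14 h × 30 d = 257,442 Wh = 257.4 kWh
refrigerator: 102 W × 6.3 h × 30 d = 19,278 Wh = 19.28 kWh
pool pump: 1990 W × 2.95 h × 30 d = 176,115 Wh = 176.1 kWh
ceiling fan: 46.9 W × 4.68 h × 30 d = 6,585 Wh = 6.585 kWh
microwave oven: 926 W × 11 h × 30 d = 305,580 Wh = 305.6 kWh
Total energy = 257.4 + 19.28 + 176.1 + 6.585 + 305.6 = 765 kWh
Cost = 765 kWh × €0.0872 = €66.71

€66.71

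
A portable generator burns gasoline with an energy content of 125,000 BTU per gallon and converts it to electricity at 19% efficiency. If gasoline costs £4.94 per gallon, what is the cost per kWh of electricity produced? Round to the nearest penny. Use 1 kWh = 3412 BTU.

Electrical output per gallon = 125,000 BTU × 0.19 / 3412 BTU/kWh = 6.961 kWh
Cost per kWh = £4.94 / 6.961 kWh = £0.710

£0.71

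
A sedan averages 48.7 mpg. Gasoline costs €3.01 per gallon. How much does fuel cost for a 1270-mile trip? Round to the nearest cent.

Fuel = 1270 mi / 48.7 mpg = 26.08 gal
Cost = 26.08 gal × €3.01/gal = €78.49

€78.49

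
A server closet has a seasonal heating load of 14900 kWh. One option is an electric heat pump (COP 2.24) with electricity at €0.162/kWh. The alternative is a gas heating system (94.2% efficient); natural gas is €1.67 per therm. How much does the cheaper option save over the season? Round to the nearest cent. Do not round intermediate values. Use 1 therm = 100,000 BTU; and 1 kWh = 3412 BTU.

Heat load = 14900 kWh × 3412 = 50,838,800 BTU
Gas: input = 50,838,800 / 0.942 = 53,969,002 BTU = 539.7 therm → 539.7 × €1.67 = €901.28
Heat pump: 50,838,800 BTU / 3412 = 14,900 kWh heat; / 2.24 = 6,652 kWh in → × €0.162 = €1,077.59
Difference = |€901.28 − €1,077.59| = €176.31

€176.31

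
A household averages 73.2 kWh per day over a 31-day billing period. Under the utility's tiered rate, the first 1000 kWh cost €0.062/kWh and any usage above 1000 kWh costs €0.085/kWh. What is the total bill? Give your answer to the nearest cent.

€169.88

Usage = 73.2 kWh/day × 31 days = 2269.2 kWh
First 1000 kWh × €0.062 = €62.00
Remaining 1269.2 kWh × €0.085 = €107.88
Total = €169.88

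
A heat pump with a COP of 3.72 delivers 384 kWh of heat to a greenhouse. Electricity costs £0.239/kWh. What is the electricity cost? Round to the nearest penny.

£24.67

Electrical input = 384 kWh / 3.72 = 103.2 kWh
Cost = 103.2 × £0.239/kWh = £24.67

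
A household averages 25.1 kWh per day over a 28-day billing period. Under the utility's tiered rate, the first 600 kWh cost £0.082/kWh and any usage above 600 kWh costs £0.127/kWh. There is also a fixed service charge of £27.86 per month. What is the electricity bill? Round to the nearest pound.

£90

Usage = 25.1 kWh/day × 28 days = 702.8 kWh
First 600 kWh × £0.082 = £49.20
Remaining 102.8 kWh × £0.127 = £13.06
Energy charge = £62.26; + service £27.86 = £90.12 ≈ £90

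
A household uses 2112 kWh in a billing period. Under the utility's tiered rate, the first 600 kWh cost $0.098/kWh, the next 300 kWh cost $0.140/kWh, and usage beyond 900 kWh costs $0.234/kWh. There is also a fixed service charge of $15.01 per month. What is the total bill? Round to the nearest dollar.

First 600 kWh × $0.098 = $58.80
Next 300 kWh × $0.140 = $42.00
Remaining 1212 kWh × $0.234 = $283.61
Energy charge = $384.41; + service $15.01 = $399.42 ≈ $399

$399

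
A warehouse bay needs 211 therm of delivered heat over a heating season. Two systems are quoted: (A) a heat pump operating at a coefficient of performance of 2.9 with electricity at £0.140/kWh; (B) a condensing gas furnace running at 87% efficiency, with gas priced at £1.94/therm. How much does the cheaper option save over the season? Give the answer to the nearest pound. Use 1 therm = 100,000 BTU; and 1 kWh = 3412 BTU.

Heat load = 211 therm × 100,000 = 21,100,000 BTU
Gas: input = 21,100,000 / 0.87 = 24,252,874 BTU = 242.5 therm → 242.5 × £1.94 = £470.51
Heat pump: 21,100,000 BTU / 3412 = 6,184 kWh heat; / 2.9 = 2,132 kWh in → × £0.140 = £298.54
Difference = |£470.51 − £298.54| = £171.97 ≈ £172

£172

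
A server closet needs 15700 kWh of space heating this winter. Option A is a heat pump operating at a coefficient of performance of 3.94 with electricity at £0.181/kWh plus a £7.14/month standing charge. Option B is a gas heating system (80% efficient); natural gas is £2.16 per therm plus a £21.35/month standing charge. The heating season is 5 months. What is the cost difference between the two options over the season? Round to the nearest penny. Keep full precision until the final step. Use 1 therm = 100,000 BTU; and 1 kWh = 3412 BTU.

Heat load = 15700 kWh × 3412 = 53,568,400 BTU
Gas: input = 53,568,400 / 0.80 = 66,960,500 BTU = 669.6 therm → 669.6 × £2.16 = £1,446.35; + 5 × £21.35 standing = £1,553.10
Heat pump: 53,568,400 BTU / 3412 = 15,700 kWh heat; / 3.94 = 3,985 kWh in → × £0.181 = £721.24; + 5 × £7.14 standing = £756.94
Difference = |£1,553.10 − £756.94| = £796.15

£796.15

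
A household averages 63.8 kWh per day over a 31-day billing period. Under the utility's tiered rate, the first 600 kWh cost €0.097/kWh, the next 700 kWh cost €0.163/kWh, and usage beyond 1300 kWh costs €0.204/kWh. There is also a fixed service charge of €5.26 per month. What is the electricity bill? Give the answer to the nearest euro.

€316

Usage = 63.8 kWh/day × 31 days = 1977.8 kWh
First 600 kWh × €0.097 = €58.20
Next 700 kWh × €0.163 = €114.10
Remaining 677.8 kWh × €0.204 = €138.27
Energy charge = €310.57; + service €5.26 = €315.83 ≈ €316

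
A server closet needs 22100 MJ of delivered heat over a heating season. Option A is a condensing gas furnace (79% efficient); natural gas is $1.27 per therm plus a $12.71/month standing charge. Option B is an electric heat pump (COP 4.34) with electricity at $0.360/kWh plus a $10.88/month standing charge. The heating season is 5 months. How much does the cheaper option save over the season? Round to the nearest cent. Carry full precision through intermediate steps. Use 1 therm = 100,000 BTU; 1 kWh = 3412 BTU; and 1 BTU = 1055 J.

$163.36

Heat load = 22100 MJ = 22,100,000,000 J / 1055 = 20,947,867 BTU
Gas: input = 20,947,867 / 0.790 = 26,516,288 BTU = 265.2 therm → 265.2 × $1.27 = $336.76; + 5 × $12.71 standing = $400.31
Heat pump: 20,947,867 BTU / 3412 = 6,139 kWh heat; / 4.34 = 1,415 kWh in → × $0.360 = $509.26; + 5 × $10.88 standing = $563.66
Difference = |$400.31 − $563.66| = $163.36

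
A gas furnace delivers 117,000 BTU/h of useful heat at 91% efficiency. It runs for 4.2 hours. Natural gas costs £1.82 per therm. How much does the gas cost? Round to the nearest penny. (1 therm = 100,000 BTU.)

£9.83

Heat delivered = 117,000 BTU/h × 4.2 h = 491,400 BTU
Gas input = 491,400 / 0.91 = 540,000 BTU
= 540,000 / 100,000 = 5.4 therm
Cost = 5.4 × £1.82/therm = £9.83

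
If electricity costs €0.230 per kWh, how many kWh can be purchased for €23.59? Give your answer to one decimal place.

102.6 kWh

€23.59 / €0.230 per kWh = 102.6 kWh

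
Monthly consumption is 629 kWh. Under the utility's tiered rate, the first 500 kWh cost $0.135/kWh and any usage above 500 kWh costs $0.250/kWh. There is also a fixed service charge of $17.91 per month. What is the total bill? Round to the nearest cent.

$117.66

First 500 kWh × $0.135 = $67.50
Remaining 129 kWh × $0.250 = $32.25
Energy charge = $99.75; + service $17.91 = $117.66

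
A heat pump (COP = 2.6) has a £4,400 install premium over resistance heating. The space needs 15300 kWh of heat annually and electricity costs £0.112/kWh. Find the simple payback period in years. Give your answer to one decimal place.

Resistance: 15300 kWh × £0.112 = £1,713.60/yr
Heat pump: 15300 / 2.6 = 5885 kWh in → × £0.112 = £659.08/yr
Annual savings = £1,054.52
Payback = £4,400 / £1,054.52 = 4.17 years

4.2 years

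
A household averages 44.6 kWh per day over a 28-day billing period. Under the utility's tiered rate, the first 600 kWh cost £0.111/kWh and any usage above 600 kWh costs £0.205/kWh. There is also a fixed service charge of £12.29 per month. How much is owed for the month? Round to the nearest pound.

Usage = 44.6 kWh/day × 28 days = 1248.8 kWh
First 600 kWh × £0.111 = £66.60
Remaining 648.8 kWh × £0.205 = £133.00
Energy charge = £199.60; + service £12.29 = £211.89 ≈ £212

£212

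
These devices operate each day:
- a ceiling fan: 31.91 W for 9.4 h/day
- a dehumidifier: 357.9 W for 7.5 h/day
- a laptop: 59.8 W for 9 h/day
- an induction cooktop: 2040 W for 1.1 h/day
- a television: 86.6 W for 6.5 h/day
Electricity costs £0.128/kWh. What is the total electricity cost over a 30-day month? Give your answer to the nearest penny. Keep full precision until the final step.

ceiling fan: 31.91 W × 9.4 h × 30 d = 8,999 Wh = 8.999 kWh
dehumidifier: 357.9 W × 7.5 h × 30 d = 80,528 Wh = 80.53 kWh
laptop: 59.8 W × 9 h × 30 d = 16,146 Wh = 16.15 kWh
induction cooktop: 2040 W × 1.1 h × 30 d = 67,320 Wh = 67.32 kWh
television: 86.6 W × 6.5 h × 30 d = 16,887 Wh = 16.89 kWh
Total energy = 8.999 + 80.53 + 16.15 + 67.32 + 16.89 = 189.9 kWh
Cost = 189.9 kWh × £0.128 = £24.30

£24.30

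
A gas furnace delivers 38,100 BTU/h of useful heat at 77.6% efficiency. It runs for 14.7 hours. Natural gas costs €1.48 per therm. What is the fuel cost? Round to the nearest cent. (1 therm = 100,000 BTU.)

Heat delivered = 38,100 BTU/h × 14.7 h = 560,070 BTU
Gas input = 560,070 / 0.776 = 721,740 BTU
= 721,740 / 100,000 = 7.217 therm
Cost = 7.217 × €1.48/therm = €10.68

€10.68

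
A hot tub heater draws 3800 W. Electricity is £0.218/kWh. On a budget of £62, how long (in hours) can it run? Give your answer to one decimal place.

Energy budget = £62 / £0.218 per kWh = 284.4 kWh = 284,404 Wh
Runtime = 284,404 Wh / 3800 W = 74.84 h

74.8 h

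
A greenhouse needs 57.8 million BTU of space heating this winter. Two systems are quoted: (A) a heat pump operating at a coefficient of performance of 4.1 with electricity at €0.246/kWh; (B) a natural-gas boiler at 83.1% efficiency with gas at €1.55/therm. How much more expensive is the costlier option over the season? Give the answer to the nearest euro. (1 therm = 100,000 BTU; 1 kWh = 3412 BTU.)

€62

Heat load = 57.8 × 10⁶ BTU = 57,800,000 BTU
Gas: input = 57,800,000 / 0.831 = 69,554,753 BTU = 695.5 therm → 695.5 × €1.55 = €1,078.10
Heat pump: 57,800,000 BTU / 3412 = 16,940 kWh heat; / 4.1 = 4,132 kWh in → × €0.246 = €1,016.41
Difference = |€1,078.10 − €1,016.41| = €61.69 ≈ €62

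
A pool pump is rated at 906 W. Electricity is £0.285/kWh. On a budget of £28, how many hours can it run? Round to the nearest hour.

108 h

Energy budget = £28 / £0.285 per kWh = 98.25 kWh = 98,246 Wh
Runtime = 98,246 Wh / 906 W = 108.4 h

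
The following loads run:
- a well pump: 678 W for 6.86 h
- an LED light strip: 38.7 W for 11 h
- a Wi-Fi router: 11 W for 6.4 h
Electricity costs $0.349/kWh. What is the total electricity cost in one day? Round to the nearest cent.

well pump: 678 W × 6.86 h = 4,651 Wh = 4.651 kWh
LED light strip: 38.7 W × 11 h = 426 Wh = 0.4257 kWh
Wi-Fi router: 11 W × 6.4 h = 70 Wh = 0.0704 kWh
Total energy = 4.651 + 0.4257 + 0.0704 = 5.147 kWh
Cost = 5.147 kWh × $0.349 = $1.80

$1.80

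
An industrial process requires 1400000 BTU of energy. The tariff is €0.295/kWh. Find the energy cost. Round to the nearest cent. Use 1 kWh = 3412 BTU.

1400000 BTU × (0.00029308 kWh/BTU) = 410.3 kWh
Cost = 410.3 kWh × €0.295/kWh = €121.04

€121.04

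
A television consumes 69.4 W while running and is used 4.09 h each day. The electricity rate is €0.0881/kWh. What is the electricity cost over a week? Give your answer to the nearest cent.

Energy = 69.4 W × 4.09 h/day × 7 days = 1,987 Wh = 1.987 kWh
Cost = 1.987 kWh × €0.0881/kWh = €0.18

€0.18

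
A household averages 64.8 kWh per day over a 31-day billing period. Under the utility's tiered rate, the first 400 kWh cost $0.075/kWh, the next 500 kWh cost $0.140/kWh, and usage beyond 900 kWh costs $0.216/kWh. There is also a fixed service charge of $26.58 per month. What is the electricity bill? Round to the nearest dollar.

Usage = 64.8 kWh/day × 31 days = 2008.8 kWh
First 400 kWh × $0.075 = $30.00
Next 500 kWh × $0.140 = $70.00
Remaining 1108.8 kWh × $0.216 = $239.50
Energy charge = $339.50; + service $26.58 = $366.08 ≈ $366

$366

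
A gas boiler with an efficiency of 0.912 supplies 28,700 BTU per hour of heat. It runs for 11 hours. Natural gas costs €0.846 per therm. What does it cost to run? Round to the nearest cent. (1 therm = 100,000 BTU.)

€2.93

Heat delivered = 28,700 BTU/h × 11 h = 315,700 BTU
Gas input = 315,700 / 0.912 = 346,162 BTU
= 346,162 / 100,000 = 3.462 therm
Cost = 3.462 × €0.846/therm = €2.93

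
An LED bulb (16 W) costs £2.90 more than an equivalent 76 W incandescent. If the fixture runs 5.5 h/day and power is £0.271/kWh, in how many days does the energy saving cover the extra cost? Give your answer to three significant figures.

Power saved = 76 − 16 = 60 W
Daily energy saved = 60 W × 5.5 h = 330 Wh = 0.33 kWh
Daily savings = 0.33 × £0.271 = £0.0894
Payback = £2.90 / £0.0894 per day = 32.43 days

32.4 days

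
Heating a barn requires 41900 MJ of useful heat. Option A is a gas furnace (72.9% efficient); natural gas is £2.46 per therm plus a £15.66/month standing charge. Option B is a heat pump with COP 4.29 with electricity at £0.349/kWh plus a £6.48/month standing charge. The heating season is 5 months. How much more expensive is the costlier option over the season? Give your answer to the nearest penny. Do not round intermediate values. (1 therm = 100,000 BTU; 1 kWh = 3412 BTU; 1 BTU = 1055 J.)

£439.16

Heat load = 41900 MJ = 41,900,000,000 J / 1055 = 39,715,640 BTU
Gas: input = 39,715,640 / 0.729 = 54,479,616 BTU = 544.8 therm → 544.8 × £2.46 = £1,340.20; + 5 × £15.66 standing = £1,418.50
Heat pump: 39,715,640 BTU / 3412 = 11,640 kWh heat; / 4.29 = 2,713 kWh in → × £0.349 = £946.94; + 5 × £6.48 standing = £979.34
Difference = |£1,418.50 − £979.34| = £439.16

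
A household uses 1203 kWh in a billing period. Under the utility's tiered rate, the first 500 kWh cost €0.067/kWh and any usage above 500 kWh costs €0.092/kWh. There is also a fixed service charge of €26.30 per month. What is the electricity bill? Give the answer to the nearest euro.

€124

First 500 kWh × €0.067 = €33.50
Remaining 703 kWh × €0.092 = €64.68
Energy charge = €98.18; + service €26.30 = €124.48 ≈ €124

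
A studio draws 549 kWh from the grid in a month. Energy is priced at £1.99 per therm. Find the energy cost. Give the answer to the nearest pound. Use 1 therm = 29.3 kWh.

549 kWh × (0.03413 therm/kWh) = 18.74 therm
Cost = 18.74 therm × £1.99/therm = £37.29 ≈ £37

£37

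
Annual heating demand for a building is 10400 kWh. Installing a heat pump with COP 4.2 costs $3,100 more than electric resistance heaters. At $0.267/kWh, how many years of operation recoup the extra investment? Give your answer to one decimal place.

1.5 years

Resistance: 10400 kWh × $0.267 = $2,776.80/yr
Heat pump: 10400 / 4.2 = 2476 kWh in → × $0.267 = $661.14/yr
Annual savings = $2,115.66
Payback = $3,100 / $2,115.66 = 1.47 years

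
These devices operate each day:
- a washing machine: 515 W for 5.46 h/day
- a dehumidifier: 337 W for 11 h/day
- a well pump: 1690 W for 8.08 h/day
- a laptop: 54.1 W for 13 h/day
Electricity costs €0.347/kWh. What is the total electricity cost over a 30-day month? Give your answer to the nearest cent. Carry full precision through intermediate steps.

washing machine: 515 W × 5.46 h × 30 d = 84,357 Wh = 84.36 kWh
dehumidifier: 337 W × 11 h × 30 d = 111,210 Wh = 111.2 kWh
well pump: 1690 W × 8.08 h × 30 d = 409,656 Wh = 409.7 kWh
laptop: 54.1 W × 13 h × 30 d = 21,099 Wh = 21.1 kWh
Total energy = 84.36 + 111.2 + 409.7 + 21.1 = 626.3 kWh
Cost = 626.3 kWh × €0.347 = €217.33

€217.33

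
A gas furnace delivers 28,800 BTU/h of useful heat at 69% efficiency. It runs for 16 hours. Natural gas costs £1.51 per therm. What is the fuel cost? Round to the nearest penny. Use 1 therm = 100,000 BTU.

£10.08

Heat delivered = 28,800 BTU/h × 16 h = 460,800 BTU
Gas input = 460,800 / 0.69 = 667,826 BTU
= 667,826 / 100,000 = 6.678 therm
Cost = 6.678 × £1.51/therm = £10.08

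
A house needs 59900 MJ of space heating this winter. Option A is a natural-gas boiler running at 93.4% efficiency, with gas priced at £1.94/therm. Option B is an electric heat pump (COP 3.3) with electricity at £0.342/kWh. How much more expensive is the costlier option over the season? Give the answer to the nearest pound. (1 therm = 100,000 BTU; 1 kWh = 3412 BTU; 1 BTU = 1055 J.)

Heat load = 59900 MJ = 59,900,000,000 J / 1055 = 56,777,251 BTU
Gas: input = 56,777,251 / 0.934 = 60,789,348 BTU = 607.9 therm → 607.9 × £1.94 = £1,179.31
Heat pump: 56,777,251 BTU / 3412 = 16,640 kWh heat; / 3.3 = 5,043 kWh in → × £0.342 = £1,724.56
Difference = |£1,179.31 − £1,724.56| = £545.24 ≈ £545

£545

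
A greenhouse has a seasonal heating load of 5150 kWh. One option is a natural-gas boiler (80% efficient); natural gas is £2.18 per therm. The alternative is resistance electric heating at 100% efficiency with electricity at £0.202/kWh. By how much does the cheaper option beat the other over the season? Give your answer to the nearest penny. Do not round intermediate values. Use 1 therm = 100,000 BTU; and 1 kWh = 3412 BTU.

£561.47

Heat load = 5150 kWh × 3412 = 17,571,800 BTU
Gas: input = 17,571,800 / 0.80 = 21,964,750 BTU = 219.6 therm → 219.6 × £2.18 = £478.83
Electric: 17,571,800 BTU / 3412 = 5,150 kWh → × £0.202 = £1,040.30
Difference = |£478.83 − £1,040.30| = £561.47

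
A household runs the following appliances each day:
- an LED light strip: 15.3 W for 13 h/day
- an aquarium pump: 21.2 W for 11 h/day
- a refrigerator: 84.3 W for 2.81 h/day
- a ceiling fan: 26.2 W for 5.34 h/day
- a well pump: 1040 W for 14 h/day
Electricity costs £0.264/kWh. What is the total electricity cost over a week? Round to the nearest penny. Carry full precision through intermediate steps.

LED light strip: 15.3 W × 13 h × 7 d = 1,392 Wh = 1.392 kWh
aquarium pump: 21.2 W × 11 h × 7 d = 1,632 Wh = 1.632 kWh
refrigerator: 84.3 W × 2.81 h × 7 d = 1,658 Wh = 1.658 kWh
ceiling fan: 26.2 W × 5.34 h × 7 d = 979 Wh = 0.9794 kWh
well pump: 1040 W × 14 h × 7 d = 101,920 Wh = 101.9 kWh
Total energy = 1.392 + 1.632 + 1.658 + 0.9794 + 101.9 = 107.6 kWh
Cost = 107.6 kWh × £0.264 = £28.40

£28.40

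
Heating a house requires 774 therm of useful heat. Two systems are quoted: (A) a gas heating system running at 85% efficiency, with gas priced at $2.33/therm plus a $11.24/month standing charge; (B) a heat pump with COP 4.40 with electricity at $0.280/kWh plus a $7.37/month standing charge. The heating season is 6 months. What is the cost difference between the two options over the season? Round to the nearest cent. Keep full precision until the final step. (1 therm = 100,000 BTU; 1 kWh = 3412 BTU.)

Heat load = 774 therm × 100,000 = 77,400,000 BTU
Gas: input = 77,400,000 / 0.850 = 91,058,824 BTU = 910.6 therm → 910.6 × $2.33 = $2,121.67; + 6 × $11.24 standing = $2,189.11
Heat pump: 77,400,000 BTU / 3412 = 22,680 kWh heat; / 4.40 = 5,156 kWh in → × $0.280 = $1,443.57; + 6 × $7.37 standing = $1,487.79
Difference = |$2,189.11 − $1,487.79| = $701.32

$701.32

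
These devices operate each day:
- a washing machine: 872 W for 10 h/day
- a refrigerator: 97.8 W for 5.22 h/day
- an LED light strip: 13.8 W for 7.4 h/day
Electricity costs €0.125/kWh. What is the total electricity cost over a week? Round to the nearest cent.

€8.17

washing machine: 872 W × 10 h × 7 d = 61,040 Wh = 61.04 kWh
refrigerator: 97.8 W × 5.22 h × 7 d = 3,574 Wh = 3.574 kWh
LED light strip: 13.8 W × 7.4 h × 7 d = 715 Wh = 0.7148 kWh
Total energy = 61.04 + 3.574 + 0.7148 = 65.33 kWh
Cost = 65.33 kWh × €0.125 = €8.17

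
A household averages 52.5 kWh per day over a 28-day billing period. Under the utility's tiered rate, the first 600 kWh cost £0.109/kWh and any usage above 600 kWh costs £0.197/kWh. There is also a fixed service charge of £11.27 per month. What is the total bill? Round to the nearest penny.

£248.06

Usage = 52.5 kWh/day × 28 days = 1470 kWh
First 600 kWh × £0.109 = £65.40
Remaining 870 kWh × £0.197 = £171.39
Energy charge = £236.79; + service £11.27 = £248.06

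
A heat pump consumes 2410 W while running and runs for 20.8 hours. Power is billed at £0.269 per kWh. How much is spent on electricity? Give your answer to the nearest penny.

Energy = 2410 W × 20.8 h = 50,128 Wh = 50.13 kWh
Cost = 50.13 kWh × £0.269/kWh = £13.48

£13.48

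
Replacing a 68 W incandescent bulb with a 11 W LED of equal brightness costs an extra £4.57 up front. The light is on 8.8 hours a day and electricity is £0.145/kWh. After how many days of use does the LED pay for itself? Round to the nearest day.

Power saved = 68 − 11 = 57 W
Daily energy saved = 57 W × 8.8 h = 501.6 Wh = 0.5016 kWh
Daily savings = 0.5016 × £0.145 = £0.0727
Payback = £4.57 / £0.0727 per day = 62.83 days

63 days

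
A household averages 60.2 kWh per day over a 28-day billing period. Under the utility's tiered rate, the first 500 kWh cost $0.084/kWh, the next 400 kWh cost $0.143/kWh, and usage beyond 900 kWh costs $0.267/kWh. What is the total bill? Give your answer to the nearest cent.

Usage = 60.2 kWh/day × 28 days = 1685.6 kWh
First 500 kWh × $0.084 = $42.00
Next 400 kWh × $0.143 = $57.20
Remaining 785.6 kWh × $0.267 = $209.76
Total = $308.96

$308.96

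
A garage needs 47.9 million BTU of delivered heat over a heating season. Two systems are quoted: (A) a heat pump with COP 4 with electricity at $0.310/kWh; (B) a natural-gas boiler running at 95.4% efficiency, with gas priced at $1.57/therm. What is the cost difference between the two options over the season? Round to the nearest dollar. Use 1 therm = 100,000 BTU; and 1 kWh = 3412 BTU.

$300

Heat load = 47.9 × 10⁶ BTU = 47,900,000 BTU
Gas: input = 47,900,000 / 0.954 = 50,209,644 BTU = 502.1 therm → 502.1 × $1.57 = $788.29
Heat pump: 47,900,000 BTU / 3412 = 14,040 kWh heat; / 4 = 3,510 kWh in → × $0.310 = $1,088.00
Difference = |$788.29 − $1,088.00| = $299.71 ≈ $300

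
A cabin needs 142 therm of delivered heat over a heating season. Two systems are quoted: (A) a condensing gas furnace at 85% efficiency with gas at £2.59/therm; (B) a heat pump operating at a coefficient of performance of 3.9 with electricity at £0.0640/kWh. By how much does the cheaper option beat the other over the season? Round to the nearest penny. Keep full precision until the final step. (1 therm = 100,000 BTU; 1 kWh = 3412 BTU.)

£364.39

Heat load = 142 therm × 100,000 = 14,200,000 BTU
Gas: input = 14,200,000 / 0.85 = 16,705,882 BTU = 167.1 therm → 167.1 × £2.59 = £432.68
Heat pump: 14,200,000 BTU / 3412 = 4,162 kWh heat; / 3.9 = 1,067 kWh in → × £0.0640 = £68.30
Difference = |£432.68 − £68.30| = £364.39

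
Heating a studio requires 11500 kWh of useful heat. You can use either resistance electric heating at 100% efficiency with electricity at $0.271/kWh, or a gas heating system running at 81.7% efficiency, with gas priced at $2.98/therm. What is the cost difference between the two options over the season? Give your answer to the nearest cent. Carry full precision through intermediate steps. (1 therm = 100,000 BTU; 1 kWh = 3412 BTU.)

Heat load = 11500 kWh × 3412 = 39,238,000 BTU
Gas: input = 39,238,000 / 0.817 = 48,026,928 BTU = 480.3 therm → 480.3 × $2.98 = $1,431.20
Electric: 39,238,000 BTU / 3412 = 11,500 kWh → × $0.271 = $3,116.50
Difference = |$1,431.20 − $3,116.50| = $1,685.30

$1685.30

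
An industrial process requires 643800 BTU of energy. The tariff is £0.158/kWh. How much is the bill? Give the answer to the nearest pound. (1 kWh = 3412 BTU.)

643800 BTU × (0.00029308 kWh/BTU) = 188.7 kWh
Cost = 188.7 kWh × £0.158/kWh = £29.81 ≈ £30

£30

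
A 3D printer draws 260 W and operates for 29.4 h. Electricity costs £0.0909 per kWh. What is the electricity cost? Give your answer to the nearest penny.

Energy = 260 W × 29.4 h = 7,644 Wh = 7.644 kWh
Cost = 7.644 kWh × £0.0909/kWh = £0.69

£0.69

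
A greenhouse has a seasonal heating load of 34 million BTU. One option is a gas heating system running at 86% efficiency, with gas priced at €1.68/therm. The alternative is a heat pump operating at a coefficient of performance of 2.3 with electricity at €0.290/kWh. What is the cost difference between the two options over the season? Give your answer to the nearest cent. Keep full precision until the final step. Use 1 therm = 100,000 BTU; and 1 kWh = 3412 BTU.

Heat load = 34 × 10⁶ BTU = 34,000,000 BTU
Gas: input = 34,000,000 / 0.860 = 39,534,884 BTU = 395.3 therm → 395.3 × €1.68 = €664.19
Heat pump: 34,000,000 BTU / 3412 = 9,965 kWh heat; / 2.3 = 4,333 kWh in → × €0.290 = €1,256.44
Difference = |€664.19 − €1,256.44| = €592.25

€592.25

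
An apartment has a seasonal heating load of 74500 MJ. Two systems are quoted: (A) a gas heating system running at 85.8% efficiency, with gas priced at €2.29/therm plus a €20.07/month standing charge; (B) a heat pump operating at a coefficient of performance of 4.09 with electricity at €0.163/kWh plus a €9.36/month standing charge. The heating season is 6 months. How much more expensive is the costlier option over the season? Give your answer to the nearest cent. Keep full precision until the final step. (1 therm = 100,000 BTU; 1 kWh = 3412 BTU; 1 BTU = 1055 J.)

€1124.18

Heat load = 74500 MJ = 74,500,000,000 J / 1055 = 70,616,114 BTU
Gas: input = 70,616,114 / 0.858 = 82,303,163 BTU = 823 therm → 823 × €2.29 = €1,884.74; + 6 × €20.07 standing = €2,005.16
Heat pump: 70,616,114 BTU / 3412 = 20,700 kWh heat; / 4.09 = 5,060 kWh in → × €0.163 = €824.82; + 6 × €9.36 standing = €880.98
Difference = |€2,005.16 − €880.98| = €1,124.18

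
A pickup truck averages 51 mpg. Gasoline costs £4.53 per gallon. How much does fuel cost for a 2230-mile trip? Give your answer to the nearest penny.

Fuel = 2230 mi / 51 mpg = 43.73 gal
Cost = 43.73 gal × £4.53/gal = £198.08

£198.08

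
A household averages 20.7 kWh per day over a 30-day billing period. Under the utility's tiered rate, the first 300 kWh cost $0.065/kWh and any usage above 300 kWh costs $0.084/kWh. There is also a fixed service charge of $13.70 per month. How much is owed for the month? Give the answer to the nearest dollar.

Usage = 20.7 kWh/day × 30 days = 621 kWh
First 300 kWh × $0.065 = $19.50
Remaining 321 kWh × $0.084 = $26.96
Energy charge = $46.46; + service $13.70 = $60.16 ≈ $60

$60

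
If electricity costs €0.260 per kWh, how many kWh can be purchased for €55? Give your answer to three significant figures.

212 kWh

€55 / €0.260 per kWh = 211.5 kWh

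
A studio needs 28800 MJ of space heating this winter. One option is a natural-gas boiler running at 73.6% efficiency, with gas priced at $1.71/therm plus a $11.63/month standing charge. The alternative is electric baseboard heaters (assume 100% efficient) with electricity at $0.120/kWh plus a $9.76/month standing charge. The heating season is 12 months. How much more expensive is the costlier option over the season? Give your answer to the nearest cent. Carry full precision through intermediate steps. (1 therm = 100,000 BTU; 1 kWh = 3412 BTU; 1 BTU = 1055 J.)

Heat load = 28800 MJ = 28,800,000,000 J / 1055 = 27,298,578 BTU
Gas: input = 27,298,578 / 0.736 = 37,090,460 BTU = 370.9 therm → 370.9 × $1.71 = $634.25; + 12 × $11.63 standing = $773.81
Electric: 27,298,578 BTU / 3412 = 8,001 kWh → × $0.120 = $960.09; + 12 × $9.76 standing = $1,077.21
Difference = |$773.81 − $1,077.21| = $303.40

$303.40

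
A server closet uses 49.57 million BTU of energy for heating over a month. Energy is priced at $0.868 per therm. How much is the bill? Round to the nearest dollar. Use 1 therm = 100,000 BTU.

49.57 million BTU × (10 therm/million BTU) = 495.7 therm
Cost = 495.7 therm × $0.868/therm = $430.27 ≈ $430

$430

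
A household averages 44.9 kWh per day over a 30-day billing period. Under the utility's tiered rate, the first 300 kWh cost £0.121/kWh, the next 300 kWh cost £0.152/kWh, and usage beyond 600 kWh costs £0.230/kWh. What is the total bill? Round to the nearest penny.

£253.71

Usage = 44.9 kWh/day × 30 days = 1347 kWh
First 300 kWh × £0.121 = £36.30
Next 300 kWh × £0.152 = £45.60
Remaining 747 kWh × £0.230 = £171.81
Total = £253.71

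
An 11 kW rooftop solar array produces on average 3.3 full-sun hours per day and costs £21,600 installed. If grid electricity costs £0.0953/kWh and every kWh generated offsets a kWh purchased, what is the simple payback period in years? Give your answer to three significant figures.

Daily generation = 11 kW × 3.3 h = 36.3 kWh
Annual generation = 36.3 × 365 = 13249 kWh
Annual savings = 13249 × £0.0953 = £1,262.68
Payback = £21,600 / £1,262.68 = 17.1 years

17.1 years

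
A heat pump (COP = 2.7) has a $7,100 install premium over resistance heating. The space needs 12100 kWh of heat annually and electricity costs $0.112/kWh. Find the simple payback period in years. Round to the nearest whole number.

8 years

Resistance: 12100 kWh × $0.112 = $1,355.20/yr
Heat pump: 12100 / 2.7 = 4481 kWh in → × $0.112 = $501.93/yr
Annual savings = $853.27
Payback = $7,100 / $853.27 = 8.32 years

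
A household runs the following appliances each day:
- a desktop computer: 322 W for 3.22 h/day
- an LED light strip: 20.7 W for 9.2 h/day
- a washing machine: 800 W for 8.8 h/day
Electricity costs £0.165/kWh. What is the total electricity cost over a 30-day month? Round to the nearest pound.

desktop computer: 322 W × 3.22 h × 30 d = 31,105 Wh = 31.11 kWh
LED light strip: 20.7 W × 9.2 h × 30 d = 5,713 Wh = 5.713 kWh
washing machine: 800 W × 8.8 h × 30 d = 211,200 Wh = 211.2 kWh
Total energy = 31.11 + 5.713 + 211.2 = 248 kWh
Cost = 248 kWh × £0.165 = £40.92 ≈ £41

£41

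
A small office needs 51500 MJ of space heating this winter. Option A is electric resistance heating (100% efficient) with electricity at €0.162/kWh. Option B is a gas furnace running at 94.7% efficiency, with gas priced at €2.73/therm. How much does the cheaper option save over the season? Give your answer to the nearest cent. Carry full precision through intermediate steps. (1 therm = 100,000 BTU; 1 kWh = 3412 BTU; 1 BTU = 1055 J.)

€910.48

Heat load = 51500 MJ = 51,500,000,000 J / 1055 = 48,815,166 BTU
Gas: input = 48,815,166 / 0.947 = 51,547,166 BTU = 515.5 therm → 515.5 × €2.73 = €1,407.24
Electric: 48,815,166 BTU / 3412 = 14,310 kWh → × €0.162 = €2,317.72
Difference = |€1,407.24 − €2,317.72| = €910.48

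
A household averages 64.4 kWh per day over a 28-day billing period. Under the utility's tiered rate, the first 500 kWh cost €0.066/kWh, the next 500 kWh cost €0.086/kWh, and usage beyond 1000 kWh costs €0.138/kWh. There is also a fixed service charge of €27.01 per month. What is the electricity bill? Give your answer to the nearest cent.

€213.85

Usage = 64.4 kWh/day × 28 days = 1803.2 kWh
First 500 kWh × €0.066 = €33.00
Next 500 kWh × €0.086 = €43.00
Remaining 803.2 kWh × €0.138 = €110.84
Energy charge = €186.84; + service €27.01 = €213.85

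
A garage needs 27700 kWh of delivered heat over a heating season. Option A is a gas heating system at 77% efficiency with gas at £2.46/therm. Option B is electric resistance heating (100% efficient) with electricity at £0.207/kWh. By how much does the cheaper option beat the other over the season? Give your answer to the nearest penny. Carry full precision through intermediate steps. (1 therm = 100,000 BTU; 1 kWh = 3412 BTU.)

£2714.41

Heat load = 27700 kWh × 3412 = 94,512,400 BTU
Gas: input = 94,512,400 / 0.77 = 122,743,377 BTU = 1,227 therm → 1,227 × £2.46 = £3,019.49
Electric: 94,512,400 BTU / 3412 = 27,700 kWh → × £0.207 = £5,733.90
Difference = |£3,019.49 − £5,733.90| = £2,714.41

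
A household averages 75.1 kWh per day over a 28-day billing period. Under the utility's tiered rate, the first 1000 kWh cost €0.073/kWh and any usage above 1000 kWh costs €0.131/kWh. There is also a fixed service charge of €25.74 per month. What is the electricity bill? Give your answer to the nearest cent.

€243.21

Usage = 75.1 kWh/day × 28 days = 2102.8 kWh
First 1000 kWh × €0.073 = €73.00
Remaining 1102.8 kWh × €0.131 = €144.47
Energy charge = €217.47; + service €25.74 = €243.21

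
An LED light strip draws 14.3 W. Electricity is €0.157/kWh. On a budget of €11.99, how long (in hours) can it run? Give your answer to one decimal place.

5340.5 h

Energy budget = €11.99 / €0.157 per kWh = 76.37 kWh = 76,369 Wh
Runtime = 76,369 Wh / 14.3 W = 5,341 h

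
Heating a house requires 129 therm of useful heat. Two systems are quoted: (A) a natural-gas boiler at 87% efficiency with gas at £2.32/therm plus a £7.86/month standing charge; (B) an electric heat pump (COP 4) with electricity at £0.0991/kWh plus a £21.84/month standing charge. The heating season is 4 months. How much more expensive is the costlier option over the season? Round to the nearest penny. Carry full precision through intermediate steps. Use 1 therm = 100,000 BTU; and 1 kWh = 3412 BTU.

£194.41

Heat load = 129 therm × 100,000 = 12,900,000 BTU
Gas: input = 12,900,000 / 0.87 = 14,827,586 BTU = 148.3 therm → 148.3 × £2.32 = £344.00; + 4 × £7.86 standing = £375.44
Heat pump: 12,900,000 BTU / 3412 = 3,781 kWh heat; / 4 = 945.2 kWh in → × £0.0991 = £93.67; + 4 × £21.84 standing = £181.03
Difference = |£375.44 − £181.03| = £194.41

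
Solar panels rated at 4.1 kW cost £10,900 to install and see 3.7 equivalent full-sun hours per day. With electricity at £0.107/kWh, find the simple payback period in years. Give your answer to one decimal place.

Daily generation = 4.1 kW × 3.7 h = 15.17 kWh
Annual generation = 15.17 × 365 = 5537.1 kWh
Annual savings = 5537.1 × £0.107 = £592.46
Payback = £10,900 / £592.46 = 18.4 years

18.4 years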